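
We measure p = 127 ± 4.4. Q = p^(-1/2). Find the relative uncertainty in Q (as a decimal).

Q is a product of powers, so relative uncertainties combine in quadrature:
  (−½·δp/p)² = (-0.5×0.0346)² = 0.000300
δQ/Q = √(0.000300) = 0.0173

0.0173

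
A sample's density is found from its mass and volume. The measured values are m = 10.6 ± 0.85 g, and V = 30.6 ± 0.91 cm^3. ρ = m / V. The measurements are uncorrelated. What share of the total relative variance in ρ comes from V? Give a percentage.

12.1%

(δρ/ρ)² = (1·δm/m)² + (-1·δV/V)²
  m term: (1×0.0802)² = 0.00643
  V term: (-1×0.0297)² = 0.000884
Total = 0.00731. Share from V = 0.000884/0.00731 = 0.121.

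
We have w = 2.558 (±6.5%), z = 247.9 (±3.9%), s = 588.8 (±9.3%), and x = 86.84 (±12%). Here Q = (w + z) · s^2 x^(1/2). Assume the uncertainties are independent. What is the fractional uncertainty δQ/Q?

Let u = w + z = 250.5. δu = √(δw² + δz²) = √(0.0276 + 93.5) = 9.67, so δu/u = 0.0386.
Q is then a monomial in u, s, x:
δQ/Q = √((δu/u)² + (2·δs/s)² + (½·δx/x)²) = √(0.00149 + 0.0346 + 0.00360) = 0.199

0.199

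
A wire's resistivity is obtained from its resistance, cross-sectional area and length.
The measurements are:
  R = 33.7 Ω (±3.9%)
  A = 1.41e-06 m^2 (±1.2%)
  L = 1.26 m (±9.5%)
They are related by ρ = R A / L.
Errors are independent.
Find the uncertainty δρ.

Each factor contributes (exponent × relative error)² to (δρ/ρ)²:
  (1·δR/R)² = (1×0.0390)² = 0.00152;  (1·δA/A)² = (1×0.0120)² = 0.000144;  (-1·δL/L)² = (-1×0.0950)² = 0.00903
δρ/ρ = √(0.0107) = 0.103
ρ = 3.77e-05 Ω·m, so δρ = 0.103 × 3.77e-05 = 3.9e-06 Ω·m.

3.9e-06 Ω·m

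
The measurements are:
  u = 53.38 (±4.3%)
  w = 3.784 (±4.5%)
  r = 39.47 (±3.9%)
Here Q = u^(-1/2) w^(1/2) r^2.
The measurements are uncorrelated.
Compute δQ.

Each factor contributes (exponent × relative error)² to (δQ/Q)²:
  (−½·δu/u)² = (-0.5×0.0430)² = 0.000462;  (½·δw/w)² = (0.5×0.0450)² = 0.000506;  (2·δr/r)² = (2×0.0390)² = 0.00608
δQ/Q = √(0.00705) = 0.0840
Q = 414.8, so δQ = 0.0840 × 414.8 = 34.8.

34.8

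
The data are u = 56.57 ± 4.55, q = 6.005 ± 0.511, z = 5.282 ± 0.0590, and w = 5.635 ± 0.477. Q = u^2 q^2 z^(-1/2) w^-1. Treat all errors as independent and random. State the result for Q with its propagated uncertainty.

Relative error in a monomial: (δQ/Q)² = Σ (nᵢ · δxᵢ/xᵢ)².
  (2·δu/u)² = (2×0.0804)² = 0.0259;  (2·δq/q)² = (2×0.0851)² = 0.0290;  (−½·δz/z)² = (-0.5×0.0112)² = 3.12e-05;  (-1·δw/w)² = (-1×0.0846)² = 0.00717
δQ/Q = √(0.0620) = 0.249
Q = 8911, so δQ = 0.249 × 8911 = 2220.

8911 ± 2220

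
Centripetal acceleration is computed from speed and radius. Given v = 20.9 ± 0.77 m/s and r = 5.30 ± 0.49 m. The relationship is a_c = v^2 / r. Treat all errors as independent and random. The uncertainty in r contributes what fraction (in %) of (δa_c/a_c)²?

61.2%

(δa_c/a_c)² = (2·δv/v)² + (-1·δr/r)²
  v term: (2×0.0368)² = 0.00543
  r term: (-1×0.0925)² = 0.00855
Total = 0.0140. Share from r = 0.00855/0.0140 = 0.612.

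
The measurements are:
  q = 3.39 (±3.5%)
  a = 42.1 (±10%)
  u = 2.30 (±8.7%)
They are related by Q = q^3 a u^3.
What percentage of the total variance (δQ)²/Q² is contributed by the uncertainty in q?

(δQ/Q)² = (3·δq/q)² + (1·δa/a)² + (3·δu/u)²
  q term: (3×0.0350)² = 0.0110
  a term: (1×0.100)² = 0.0100
  u term: (3×0.0870)² = 0.0681
Total = 0.0891. Share from q = 0.0110/0.0891 = 0.124.

12.4%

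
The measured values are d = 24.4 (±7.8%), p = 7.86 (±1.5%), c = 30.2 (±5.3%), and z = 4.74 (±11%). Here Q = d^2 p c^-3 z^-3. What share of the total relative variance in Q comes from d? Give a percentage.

(δQ/Q)² = (2·δd/d)² + (1·δp/p)² + (-3·δc/c)² + (-3·δz/z)²
  d term: (2×0.0780)² = 0.0243
  p term: (1×0.0150)² = 0.000225
  c term: (-3×0.0530)² = 0.0253
  z term: (-3×0.110)² = 0.109
Total = 0.159. Share from d = 0.0243/0.159 = 0.153.

15.3%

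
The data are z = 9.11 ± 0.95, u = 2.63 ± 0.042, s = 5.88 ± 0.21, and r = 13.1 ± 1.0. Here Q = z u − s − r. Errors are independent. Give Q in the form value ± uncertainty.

4.98 ± 2.73

Let p = z·u = 24.0. δp/p = √((1·δz/z)² + (1·δu/u)²) = √(0.0109 + 0.000255) = 0.105, so δp = 2.53.
Q = p − s − r: δQ = √(δp² + δs² + δr²) = √(6.39 + 0.0441 + 1.00) = 2.73
Q = 4.98.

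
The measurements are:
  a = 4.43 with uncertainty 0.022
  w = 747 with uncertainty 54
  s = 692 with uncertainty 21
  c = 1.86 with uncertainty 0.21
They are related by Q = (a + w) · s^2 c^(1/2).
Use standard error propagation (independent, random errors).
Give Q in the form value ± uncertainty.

(4.91 ± 0.538) × 10^8

Let u = a + w = 751. δu = √(δa² + δw²) = √(0.000484 + 2920) = 54.0, so δu/u = 0.0719.
Q is then a monomial in u, s, c:
δQ/Q = √((δu/u)² + (2·δs/s)² + (½·δc/c)²) = √(0.00516 + 0.00368 + 0.00319) = 0.110
Q = 4.91e+08, so δQ = 0.110 × 4.91e+08 = 5.38e+07.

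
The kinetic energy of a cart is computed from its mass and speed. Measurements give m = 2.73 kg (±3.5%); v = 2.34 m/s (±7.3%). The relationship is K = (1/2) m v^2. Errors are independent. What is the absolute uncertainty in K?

Relative error in a monomial: (δK/K)² = Σ (nᵢ · δxᵢ/xᵢ)².
  (1·δm/m)² = (1×0.0350)² = 0.00123;  (2·δv/v)² = (2×0.0730)² = 0.0213
δK/K = √(0.0225) = 0.150
K = 7.47 J, so δK = 0.150 × 7.47 = 1.12 J.

1.12 J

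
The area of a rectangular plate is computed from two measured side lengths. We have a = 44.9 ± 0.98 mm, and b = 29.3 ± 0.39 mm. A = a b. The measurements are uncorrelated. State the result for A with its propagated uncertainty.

Products/powers → add relative errors in quadrature, weighted by exponent:
  (1·δa/a)² = (1×0.0218)² = 0.000476;  (1·δb/b)² = (1×0.0133)² = 0.000177
δA/A = √(0.000654) = 0.0256
A = 1320 mm^2, so δA = 0.0256 × 1320 = 33.6 mm^2.

1320 ± 33.6 mm^2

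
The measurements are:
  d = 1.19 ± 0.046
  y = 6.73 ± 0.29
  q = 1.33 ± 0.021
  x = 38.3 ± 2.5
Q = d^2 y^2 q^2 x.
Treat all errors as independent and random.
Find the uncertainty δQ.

Q is a product of powers, so relative uncertainties combine in quadrature:
  (2·δd/d)² = (2×0.0387)² = 0.00598;  (2·δy/y)² = (2×0.0431)² = 0.00743;  (2·δq/q)² = (2×0.0158)² = 0.000997;  (1·δx/x)² = (1×0.0653)² = 0.00426
δQ/Q = √(0.0187) = 0.137
Q = 4350, so δQ = 0.137 × 4350 = 594.

594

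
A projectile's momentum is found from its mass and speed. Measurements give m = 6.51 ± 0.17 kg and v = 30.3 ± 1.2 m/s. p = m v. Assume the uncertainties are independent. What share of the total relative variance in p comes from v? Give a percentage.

(δp/p)² = (1·δm/m)² + (1·δv/v)²
  m term: (1×0.0261)² = 0.000682
  v term: (1×0.0396)² = 0.00157
Total = 0.00225. Share from v = 0.00157/0.00225 = 0.697.

69.7%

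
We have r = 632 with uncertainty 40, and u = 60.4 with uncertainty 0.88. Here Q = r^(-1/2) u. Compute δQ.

For a monomial Q ∝ r^(-1/2), u, fractional errors add in quadrature:
  (−½·δr/r)² = (-0.5×0.0633)² = 0.00100;  (1·δu/u)² = (1×0.0146)² = 0.000212
δQ/Q = √(0.00121) = 0.0348
Q = 2.40, so δQ = 0.0348 × 2.40 = 0.0837.

0.0837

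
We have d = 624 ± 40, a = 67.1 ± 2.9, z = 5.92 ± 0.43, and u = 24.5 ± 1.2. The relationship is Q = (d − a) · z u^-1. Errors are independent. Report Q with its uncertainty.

135 ± 15.3

Let w = d − a = 557. δw = √(δd² + δa²) = √(1600 + 8.41) = 40.1, so δw/w = 0.0720.
Q is then a monomial in w, z, u:
δQ/Q = √((δw/w)² + (1·δz/z)² + (-1·δu/u)²) = √(0.00519 + 0.00528 + 0.00240) = 0.113
Q = 135, so δQ = 0.113 × 135 = 15.3.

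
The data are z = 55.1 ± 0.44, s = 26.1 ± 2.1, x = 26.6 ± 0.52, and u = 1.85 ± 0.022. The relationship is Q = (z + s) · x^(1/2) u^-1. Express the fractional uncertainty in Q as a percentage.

Let w = z + s = 81.2. δw = √(δz² + δs²) = √(0.194 + 4.41) = 2.15, so δw/w = 0.0264.
Q is then a monomial in w, x, u:
δQ/Q = √((δw/w)² + (½·δx/x)² + (-1·δu/u)²) = √(0.000698 + 9.55e-05 + 0.000141) = 0.0306

3.06%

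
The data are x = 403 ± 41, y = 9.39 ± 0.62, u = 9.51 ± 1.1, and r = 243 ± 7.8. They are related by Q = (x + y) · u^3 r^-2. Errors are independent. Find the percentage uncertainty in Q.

Let w = x + y = 412. δw = √(δx² + δy²) = √(1680 + 0.384) = 41.0, so δw/w = 0.0994.
Q is then a monomial in w, u, r:
δQ/Q = √((δw/w)² + (3·δu/u)² + (-2·δr/r)²) = √(0.00989 + 0.120 + 0.00412) = 0.367

36.7%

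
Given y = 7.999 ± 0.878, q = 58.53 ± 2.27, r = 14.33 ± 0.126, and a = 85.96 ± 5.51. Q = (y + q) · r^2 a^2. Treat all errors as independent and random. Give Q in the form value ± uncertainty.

(1.009 ± 0.136) × 10^8

Let u = y + q = 66.53. δu = √(δy² + δq²) = √(0.771 + 5.15) = 2.43, so δu/u = 0.0366.
Q is then a monomial in u, r, a:
δQ/Q = √((δu/u)² + (2·δr/r)² + (2·δa/a)²) = √(0.00134 + 0.000309 + 0.0164) = 0.134
Q = 1.009e+08, so δQ = 0.134 × 1.009e+08 = 1.36e+07.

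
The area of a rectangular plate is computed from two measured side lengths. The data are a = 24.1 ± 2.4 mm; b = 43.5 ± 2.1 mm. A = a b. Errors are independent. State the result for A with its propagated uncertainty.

For a monomial A ∝ a, b, fractional errors add in quadrature:
  (1·δa/a)² = (1×0.0996)² = 0.00992;  (1·δb/b)² = (1×0.0483)² = 0.00233
δA/A = √(0.0122) = 0.111
A = 1050 mm^2, so δA = 0.111 × 1050 = 116 mm^2.

1050 ± 116 mm^2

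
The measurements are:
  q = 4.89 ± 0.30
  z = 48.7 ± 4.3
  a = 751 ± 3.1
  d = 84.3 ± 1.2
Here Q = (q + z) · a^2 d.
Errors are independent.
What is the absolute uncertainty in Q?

2.09e+08

Let u = q + z = 53.6. δu = √(δq² + δz²) = √(0.0900 + 18.5) = 4.31, so δu/u = 0.0804.
Q is then a monomial in u, a, d:
δQ/Q = √((δu/u)² + (2·δa/a)² + (1·δd/d)²) = √(0.00647 + 6.82e-05 + 0.000203) = 0.0821
Q = 2.55e+09, so δQ = 0.0821 × 2.55e+09 = 2.09e+08.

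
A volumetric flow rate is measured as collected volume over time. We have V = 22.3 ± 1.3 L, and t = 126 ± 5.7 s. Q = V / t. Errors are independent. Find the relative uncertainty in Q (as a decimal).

Products/powers → add relative errors in quadrature, weighted by exponent:
  (1·δV/V)² = (1×0.0583)² = 0.00340;  (-1·δt/t)² = (-1×0.0452)² = 0.00205
δQ/Q = √(0.00544) = 0.0738

0.0738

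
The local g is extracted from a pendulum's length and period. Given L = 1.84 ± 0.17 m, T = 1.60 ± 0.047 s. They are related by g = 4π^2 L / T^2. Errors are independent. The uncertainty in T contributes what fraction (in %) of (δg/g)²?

28.8%

(δg/g)² = (1·δL/L)² + (-2·δT/T)²
  L term: (1×0.0924)² = 0.00854
  T term: (-2×0.0294)² = 0.00345
Total = 0.0120. Share from T = 0.00345/0.0120 = 0.288.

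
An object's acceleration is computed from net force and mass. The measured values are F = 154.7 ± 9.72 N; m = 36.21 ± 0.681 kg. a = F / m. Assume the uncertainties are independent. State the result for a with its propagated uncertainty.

Each factor contributes (exponent × relative error)² to (δa/a)²:
  (1·δF/F)² = (1×0.0628)² = 0.00395;  (-1·δm/m)² = (-1×0.0188)² = 0.000354
δa/a = √(0.00430) = 0.0656
a = 4.272 m/s^2, so δa = 0.0656 × 4.272 = 0.280 m/s^2.

4.272 ± 0.280 m/s^2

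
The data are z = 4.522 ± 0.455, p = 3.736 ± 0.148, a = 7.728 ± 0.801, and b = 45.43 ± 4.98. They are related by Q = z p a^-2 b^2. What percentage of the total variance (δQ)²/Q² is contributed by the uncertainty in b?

46.8%

(δQ/Q)² = (1·δz/z)² + (1·δp/p)² + (-2·δa/a)² + (2·δb/b)²
  z term: (1×0.101)² = 0.0101
  p term: (1×0.0396)² = 0.00157
  a term: (-2×0.104)² = 0.0430
  b term: (2×0.110)² = 0.0481
Total = 0.103. Share from b = 0.0481/0.103 = 0.468.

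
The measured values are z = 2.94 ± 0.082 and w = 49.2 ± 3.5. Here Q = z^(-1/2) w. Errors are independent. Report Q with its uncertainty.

28.7 ± 2.08

Since Q is a product/quotient, work with relative uncertainties:
  (−½·δz/z)² = (-0.5×0.0279)² = 0.000194;  (1·δw/w)² = (1×0.0711)² = 0.00506
δQ/Q = √(0.00526) = 0.0725
Q = 28.7, so δQ = 0.0725 × 28.7 = 2.08.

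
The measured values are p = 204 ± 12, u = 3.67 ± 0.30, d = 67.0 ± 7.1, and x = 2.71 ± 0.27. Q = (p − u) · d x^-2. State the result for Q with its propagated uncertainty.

1830 ± 427

Let w = p − u = 200. δw = √(δp² + δu²) = √(144 + 0.0900) = 12.0, so δw/w = 0.0599.
Q is then a monomial in w, d, x:
δQ/Q = √((δw/w)² + (1·δd/d)² + (-2·δx/x)²) = √(0.00359 + 0.0112 + 0.0397) = 0.234
Q = 1830, so δQ = 0.234 × 1830 = 427.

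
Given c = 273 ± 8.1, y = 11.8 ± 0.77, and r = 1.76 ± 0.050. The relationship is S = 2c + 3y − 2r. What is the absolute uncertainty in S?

16.4

S is a linear combination, so absolute uncertainties add in quadrature:
  (2·δc)² = 262;  (3·δy)² = 5.34;  (2·δr)² = 0.0100
δS = √(268) = 16.4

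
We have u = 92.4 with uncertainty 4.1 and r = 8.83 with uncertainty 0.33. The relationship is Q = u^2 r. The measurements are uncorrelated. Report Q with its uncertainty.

Q is a product of powers, so relative uncertainties combine in quadrature:
  (2·δu/u)² = (2×0.0444)² = 0.00788;  (1·δr/r)² = (1×0.0374)² = 0.00140
δQ/Q = √(0.00927) = 0.0963
Q = 75400, so δQ = 0.0963 × 75400 = 7260.

75400 ± 7260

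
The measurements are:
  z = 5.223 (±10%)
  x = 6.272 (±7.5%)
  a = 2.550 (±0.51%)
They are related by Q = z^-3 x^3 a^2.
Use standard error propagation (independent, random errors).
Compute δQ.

4.22

Each factor contributes (exponent × relative error)² to (δQ/Q)²:
  (-3·δz/z)² = (-3×0.100)² = 0.0900;  (3·δx/x)² = (3×0.0750)² = 0.0506;  (2·δa/a)² = (2×0.00510)² = 0.000104
δQ/Q = √(0.141) = 0.375
Q = 11.26, so δQ = 0.375 × 11.26 = 4.22.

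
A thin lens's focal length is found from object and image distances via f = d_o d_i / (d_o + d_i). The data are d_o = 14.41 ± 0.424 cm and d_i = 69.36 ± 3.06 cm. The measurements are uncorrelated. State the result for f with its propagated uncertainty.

11.93 ± 0.304 cm

∂f/∂d_o = (d_i/(d_o+d_i))² = 0.686;  ∂f/∂d_i = (d_o/(d_o+d_i))² = 0.0296
δf = √((∂f/∂d_o · δd_o)² + (∂f/∂d_i · δd_i)²) = √(0.0845 + 0.00820) = 0.304 cm
f = 11.93 cm.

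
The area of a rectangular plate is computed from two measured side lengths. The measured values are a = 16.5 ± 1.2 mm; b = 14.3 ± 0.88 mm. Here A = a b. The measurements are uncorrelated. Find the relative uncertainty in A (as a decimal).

0.0953

Since A is a product/quotient, work with relative uncertainties:
  (1·δa/a)² = (1×0.0727)² = 0.00529;  (1·δb/b)² = (1×0.0615)² = 0.00379
δA/A = √(0.00908) = 0.0953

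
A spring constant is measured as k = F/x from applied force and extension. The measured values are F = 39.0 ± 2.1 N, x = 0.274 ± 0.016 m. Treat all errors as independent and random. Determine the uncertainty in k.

Products/powers → add relative errors in quadrature, weighted by exponent:
  (1·δF/F)² = (1×0.0538)² = 0.00290;  (-1·δx/x)² = (-1×0.0584)² = 0.00341
δk/k = √(0.00631) = 0.0794
k = 142 N/m, so δk = 0.0794 × 142 = 11.3 N/m.

11.3 N/m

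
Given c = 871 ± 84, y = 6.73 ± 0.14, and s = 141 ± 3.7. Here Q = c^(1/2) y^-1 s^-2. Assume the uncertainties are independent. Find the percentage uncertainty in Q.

7.42%

Relative error in a monomial: (δQ/Q)² = Σ (nᵢ · δxᵢ/xᵢ)².
  (½·δc/c)² = (0.5×0.0964)² = 0.00233;  (-1·δy/y)² = (-1×0.0208)² = 0.000433;  (-2·δs/s)² = (-2×0.0262)² = 0.00275
δQ/Q = √(0.00551) = 0.0742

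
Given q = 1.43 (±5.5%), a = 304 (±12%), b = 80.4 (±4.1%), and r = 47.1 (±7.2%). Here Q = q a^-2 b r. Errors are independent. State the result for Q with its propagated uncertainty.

0.0586 ± 0.0152

Relative error in a monomial: (δQ/Q)² = Σ (nᵢ · δxᵢ/xᵢ)².
  (1·δq/q)² = (1×0.0550)² = 0.00302;  (-2·δa/a)² = (-2×0.120)² = 0.0576;  (1·δb/b)² = (1×0.0410)² = 0.00168;  (1·δr/r)² = (1×0.0720)² = 0.00518
δQ/Q = √(0.0675) = 0.260
Q = 0.0586, so δQ = 0.260 × 0.0586 = 0.0152.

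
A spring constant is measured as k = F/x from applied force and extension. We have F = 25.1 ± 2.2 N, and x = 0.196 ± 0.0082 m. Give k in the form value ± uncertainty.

128 ± 12.4 N/m

For a monomial k ∝ F, x^-1, fractional errors add in quadrature:
  (1·δF/F)² = (1×0.0876)² = 0.00768;  (-1·δx/x)² = (-1×0.0418)² = 0.00175
δk/k = √(0.00943) = 0.0971
k = 128 N/m, so δk = 0.0971 × 128 = 12.4 N/m.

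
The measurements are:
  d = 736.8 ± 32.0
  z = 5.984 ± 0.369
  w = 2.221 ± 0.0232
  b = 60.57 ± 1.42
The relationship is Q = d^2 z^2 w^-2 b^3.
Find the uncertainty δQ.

1.47e+11

Each factor contributes (exponent × relative error)² to (δQ/Q)²:
  (2·δd/d)² = (2×0.0434)² = 0.00755;  (2·δz/z)² = (2×0.0617)² = 0.0152;  (-2·δw/w)² = (-2×0.0104)² = 0.000436;  (3·δb/b)² = (3×0.0234)² = 0.00495
δQ/Q = √(0.0281) = 0.168
Q = 8.757e+11, so δQ = 0.168 × 8.757e+11 = 1.47e+11.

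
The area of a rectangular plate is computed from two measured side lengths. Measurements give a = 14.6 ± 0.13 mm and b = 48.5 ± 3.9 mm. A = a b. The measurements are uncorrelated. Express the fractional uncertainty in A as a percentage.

8.09%

For a monomial A ∝ a, b, fractional errors add in quadrature:
  (1·δa/a)² = (1×0.00890)² = 7.93e-05;  (1·δb/b)² = (1×0.0804)² = 0.00647
δA/A = √(0.00655) = 0.0809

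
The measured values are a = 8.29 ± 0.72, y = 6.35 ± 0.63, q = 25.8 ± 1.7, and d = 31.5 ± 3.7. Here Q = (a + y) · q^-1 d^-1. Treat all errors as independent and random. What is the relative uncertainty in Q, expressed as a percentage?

15.0%

Let u = a + y = 14.6. δu = √(δa² + δy²) = √(0.518 + 0.397) = 0.957, so δu/u = 0.0653.
Q is then a monomial in u, q, d:
δQ/Q = √((δu/u)² + (-1·δq/q)² + (-1·δd/d)²) = √(0.00427 + 0.00434 + 0.0138) = 0.150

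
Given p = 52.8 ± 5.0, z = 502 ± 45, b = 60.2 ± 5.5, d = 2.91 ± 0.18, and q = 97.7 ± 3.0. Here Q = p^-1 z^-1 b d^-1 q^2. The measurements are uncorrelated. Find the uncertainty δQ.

1.35

For a monomial Q ∝ p^-1, z^-1, b, d^-1, q^2, fractional errors add in quadrature:
  (-1·δp/p)² = (-1×0.0947)² = 0.00897;  (-1·δz/z)² = (-1×0.0896)² = 0.00804;  (1·δb/b)² = (1×0.0914)² = 0.00835;  (-1·δd/d)² = (-1×0.0619)² = 0.00383;  (2·δq/q)² = (2×0.0307)² = 0.00377
δQ/Q = √(0.0329) = 0.182
Q = 7.45, so δQ = 0.182 × 7.45 = 1.35.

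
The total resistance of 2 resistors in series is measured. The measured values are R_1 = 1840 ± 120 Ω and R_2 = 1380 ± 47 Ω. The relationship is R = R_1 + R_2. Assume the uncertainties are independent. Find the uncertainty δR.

129 Ω

R is a linear combination, so absolute uncertainties add in quadrature:
  (δR_1)² = 14400;  (δR_2)² = 2210
δR = √(16600) = 129 Ω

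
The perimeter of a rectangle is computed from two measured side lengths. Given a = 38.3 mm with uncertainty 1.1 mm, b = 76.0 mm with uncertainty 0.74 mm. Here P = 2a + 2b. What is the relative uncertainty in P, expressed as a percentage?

1.16%

Each term contributes (cᵢ δxᵢ)² to (δP)²:
  (2·δa)² = 4.84;  (2·δb)² = 2.19
δP = √(7.03) = 2.65 mm
P = 229 mm, so δP/P = 2.65/229 = 0.0116.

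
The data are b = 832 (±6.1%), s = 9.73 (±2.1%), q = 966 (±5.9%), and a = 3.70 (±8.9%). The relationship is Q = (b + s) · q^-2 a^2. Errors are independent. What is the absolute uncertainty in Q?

0.00274

Let u = b + s = 842. δu = √(δb² + δs²) = √(2580 + 0.0418) = 50.8, so δu/u = 0.0603.
Q is then a monomial in u, q, a:
δQ/Q = √((δu/u)² + (-2·δq/q)² + (2·δa/a)²) = √(0.00364 + 0.0139 + 0.0317) = 0.222
Q = 0.0123, so δQ = 0.222 × 0.0123 = 0.00274.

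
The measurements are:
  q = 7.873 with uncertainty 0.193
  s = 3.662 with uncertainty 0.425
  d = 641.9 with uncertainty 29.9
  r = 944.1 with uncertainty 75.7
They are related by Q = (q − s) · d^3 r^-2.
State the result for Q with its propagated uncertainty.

Let u = q − s = 4.211. δu = √(δq² + δs²) = √(0.0372 + 0.181) = 0.467, so δu/u = 0.111.
Q is then a monomial in u, d, r:
δQ/Q = √((δu/u)² + (3·δd/d)² + (-2·δr/r)²) = √(0.0123 + 0.0195 + 0.0257) = 0.240
Q = 1250, so δQ = 0.240 × 1250 = 300.

1250 ± 300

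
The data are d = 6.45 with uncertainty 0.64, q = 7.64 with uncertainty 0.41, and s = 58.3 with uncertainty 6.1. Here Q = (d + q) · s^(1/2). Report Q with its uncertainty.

Let u = d + q = 14.1. δu = √(δd² + δq²) = √(0.410 + 0.168) = 0.760, so δu/u = 0.0539.
Q is then a monomial in u, s:
δQ/Q = √((δu/u)² + (½·δs/s)²) = √(0.00291 + 0.00274) = 0.0751
Q = 108, so δQ = 0.0751 × 108 = 8.08.

108 ± 8.08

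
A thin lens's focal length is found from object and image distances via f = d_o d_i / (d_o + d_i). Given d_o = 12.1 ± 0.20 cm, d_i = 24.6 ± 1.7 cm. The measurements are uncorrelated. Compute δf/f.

0.0253

∂f/∂d_o = (d_i/(d_o+d_i))² = 0.449;  ∂f/∂d_i = (d_o/(d_o+d_i))² = 0.109
δf = √((∂f/∂d_o · δd_o)² + (∂f/∂d_i · δd_i)²) = √(0.00807 + 0.0341) = 0.205 cm
f = 8.11 cm, so δf/f = 0.205/8.11 = 0.0253.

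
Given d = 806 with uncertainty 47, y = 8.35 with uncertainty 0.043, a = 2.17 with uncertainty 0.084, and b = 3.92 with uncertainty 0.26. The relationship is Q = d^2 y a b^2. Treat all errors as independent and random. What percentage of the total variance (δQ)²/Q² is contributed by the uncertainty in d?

41.6%

(δQ/Q)² = (2·δd/d)² + (1·δy/y)² + (1·δa/a)² + (2·δb/b)²
  d term: (2×0.0583)² = 0.0136
  y term: (1×0.00515)² = 2.65e-05
  a term: (1×0.0387)² = 0.00150
  b term: (2×0.0663)² = 0.0176
Total = 0.0327. Share from d = 0.0136/0.0327 = 0.416.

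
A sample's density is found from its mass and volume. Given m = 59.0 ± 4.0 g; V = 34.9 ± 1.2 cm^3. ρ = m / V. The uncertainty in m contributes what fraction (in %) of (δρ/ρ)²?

79.5%

(δρ/ρ)² = (1·δm/m)² + (-1·δV/V)²
  m term: (1×0.0678)² = 0.00460
  V term: (-1×0.0344)² = 0.00118
Total = 0.00578. Share from m = 0.00460/0.00578 = 0.795.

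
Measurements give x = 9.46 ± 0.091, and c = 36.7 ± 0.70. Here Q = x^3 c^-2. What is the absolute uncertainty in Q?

Each factor contributes (exponent × relative error)² to (δQ/Q)²:
  (3·δx/x)² = (3×0.00962)² = 0.000833;  (-2·δc/c)² = (-2×0.0191)² = 0.00146
δQ/Q = √(0.00229) = 0.0478
Q = 0.629, so δQ = 0.0478 × 0.629 = 0.0301.

0.0301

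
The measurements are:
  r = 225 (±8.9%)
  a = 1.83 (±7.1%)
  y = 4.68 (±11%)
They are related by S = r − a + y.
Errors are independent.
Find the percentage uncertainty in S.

8.79%

For a sum/difference, combine absolute errors in quadrature:
  (δr)² = 401;  (δa)² = 0.0169;  (δy)² = 0.265
δS = √(401) = 20.0
S = 228, so δS/S = 20.0/228 = 0.0879.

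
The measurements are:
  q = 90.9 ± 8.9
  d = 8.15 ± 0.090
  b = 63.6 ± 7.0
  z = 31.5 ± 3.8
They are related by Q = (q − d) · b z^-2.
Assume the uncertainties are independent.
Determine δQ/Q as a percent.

Let u = q − d = 82.8. δu = √(δq² + δd²) = √(79.2 + 0.00810) = 8.90, so δu/u = 0.108.
Q is then a monomial in u, b, z:
δQ/Q = √((δu/u)² + (1·δb/b)² + (-2·δz/z)²) = √(0.0116 + 0.0121 + 0.0582) = 0.286

28.6%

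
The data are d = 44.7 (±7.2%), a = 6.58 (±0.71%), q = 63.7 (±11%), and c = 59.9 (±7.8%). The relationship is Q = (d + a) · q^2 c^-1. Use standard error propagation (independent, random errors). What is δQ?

Let u = d + a = 51.3. δu = √(δd² + δa²) = √(10.4 + 0.00218) = 3.22, so δu/u = 0.0628.
Q is then a monomial in u, q, c:
δQ/Q = √((δu/u)² + (2·δq/q)² + (-1·δc/c)²) = √(0.00394 + 0.0484 + 0.00608) = 0.242
Q = 3470, so δQ = 0.242 × 3470 = 840.

840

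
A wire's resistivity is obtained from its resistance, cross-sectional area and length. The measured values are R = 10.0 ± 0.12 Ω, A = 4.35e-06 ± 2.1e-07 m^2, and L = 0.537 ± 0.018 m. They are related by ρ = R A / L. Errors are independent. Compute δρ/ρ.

Relative error in a monomial: (δρ/ρ)² = Σ (nᵢ · δxᵢ/xᵢ)².
  (1·δR/R)² = (1×0.0120)² = 0.000144;  (1·δA/A)² = (1×0.0483)² = 0.00233;  (-1·δL/L)² = (-1×0.0335)² = 0.00112
δρ/ρ = √(0.00360) = 0.0600

0.0600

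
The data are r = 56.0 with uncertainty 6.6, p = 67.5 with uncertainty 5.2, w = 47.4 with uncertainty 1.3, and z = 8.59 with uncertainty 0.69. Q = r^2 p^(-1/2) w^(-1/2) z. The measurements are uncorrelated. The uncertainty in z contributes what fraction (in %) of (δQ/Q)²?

(δQ/Q)² = (2·δr/r)² + (−½·δp/p)² + (−½·δw/w)² + (1·δz/z)²
  r term: (2×0.118)² = 0.0556
  p term: (-0.5×0.0770)² = 0.00148
  w term: (-0.5×0.0274)² = 0.000188
  z term: (1×0.0803)² = 0.00645
Total = 0.0637. Share from z = 0.00645/0.0637 = 0.101.

10.1%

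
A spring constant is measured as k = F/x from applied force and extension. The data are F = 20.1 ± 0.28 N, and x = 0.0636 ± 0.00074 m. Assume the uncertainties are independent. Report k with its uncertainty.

Since k is a product/quotient, work with relative uncertainties:
  (1·δF/F)² = (1×0.0139)² = 0.000194;  (-1·δx/x)² = (-1×0.0116)² = 0.000135
δk/k = √(0.000329) = 0.0182
k = 316 N/m, so δk = 0.0182 × 316 = 5.74 N/m.

316 ± 5.74 N/m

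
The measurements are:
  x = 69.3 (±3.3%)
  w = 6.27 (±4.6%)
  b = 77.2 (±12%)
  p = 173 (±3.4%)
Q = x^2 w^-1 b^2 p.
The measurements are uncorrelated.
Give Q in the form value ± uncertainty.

Since Q is a product/quotient, work with relative uncertainties:
  (2·δx/x)² = (2×0.0330)² = 0.00436;  (-1·δw/w)² = (-1×0.0460)² = 0.00212;  (2·δb/b)² = (2×0.120)² = 0.0576;  (1·δp/p)² = (1×0.0340)² = 0.00116
δQ/Q = √(0.0652) = 0.255
Q = 7.9e+08, so δQ = 0.255 × 7.9e+08 = 2.02e+08.

(7.90 ± 2.02) × 10^8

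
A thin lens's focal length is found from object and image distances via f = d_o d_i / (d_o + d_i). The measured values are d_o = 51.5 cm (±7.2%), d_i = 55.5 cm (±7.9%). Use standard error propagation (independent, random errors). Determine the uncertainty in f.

1.42 cm

∂f/∂d_o = (d_i/(d_o+d_i))² = 0.269;  ∂f/∂d_i = (d_o/(d_o+d_i))² = 0.232
δf = √((∂f/∂d_o · δd_o)² + (∂f/∂d_i · δd_i)²) = √(0.995 + 1.03) = 1.42 cm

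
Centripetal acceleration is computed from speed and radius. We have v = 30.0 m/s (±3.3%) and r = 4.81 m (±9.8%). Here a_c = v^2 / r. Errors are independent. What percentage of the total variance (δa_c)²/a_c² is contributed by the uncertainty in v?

31.2%

(δa_c/a_c)² = (2·δv/v)² + (-1·δr/r)²
  v term: (2×0.0330)² = 0.00436
  r term: (-1×0.0980)² = 0.00960
Total = 0.0140. Share from v = 0.00436/0.0140 = 0.312.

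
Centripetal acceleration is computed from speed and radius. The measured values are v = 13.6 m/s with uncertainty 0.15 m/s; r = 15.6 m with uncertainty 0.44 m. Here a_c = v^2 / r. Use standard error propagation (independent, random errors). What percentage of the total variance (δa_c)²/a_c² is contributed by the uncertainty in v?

(δa_c/a_c)² = (2·δv/v)² + (-1·δr/r)²
  v term: (2×0.0110)² = 0.000487
  r term: (-1×0.0282)² = 0.000796
Total = 0.00128. Share from v = 0.000487/0.00128 = 0.380.

38.0%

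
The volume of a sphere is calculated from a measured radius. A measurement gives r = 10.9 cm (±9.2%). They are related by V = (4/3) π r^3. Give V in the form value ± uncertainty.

5420 ± 1500 cm^3

Since V is a product/quotient, work with relative uncertainties:
  (3·δr/r)² = (3×0.0920)² = 0.0762
δV/V = √(0.0762) = 0.276
V = 5420 cm^3, so δV = 0.276 × 5420 = 1500 cm^3.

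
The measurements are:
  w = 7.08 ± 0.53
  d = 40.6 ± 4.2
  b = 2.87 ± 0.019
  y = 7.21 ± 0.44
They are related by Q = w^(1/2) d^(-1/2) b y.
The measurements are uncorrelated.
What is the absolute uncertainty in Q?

0.765

Relative error in a monomial: (δQ/Q)² = Σ (nᵢ · δxᵢ/xᵢ)².
  (½·δw/w)² = (0.5×0.0749)² = 0.00140;  (−½·δd/d)² = (-0.5×0.103)² = 0.00268;  (1·δb/b)² = (1×0.00662)² = 4.38e-05;  (1·δy/y)² = (1×0.0610)² = 0.00372
δQ/Q = √(0.00784) = 0.0886
Q = 8.64, so δQ = 0.0886 × 8.64 = 0.765.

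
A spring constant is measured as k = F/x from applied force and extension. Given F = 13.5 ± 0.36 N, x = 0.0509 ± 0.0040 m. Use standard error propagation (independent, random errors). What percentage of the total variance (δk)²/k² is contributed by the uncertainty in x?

89.7%

(δk/k)² = (1·δF/F)² + (-1·δx/x)²
  F term: (1×0.0267)² = 0.000711
  x term: (-1×0.0786)² = 0.00618
Total = 0.00689. Share from x = 0.00618/0.00689 = 0.897.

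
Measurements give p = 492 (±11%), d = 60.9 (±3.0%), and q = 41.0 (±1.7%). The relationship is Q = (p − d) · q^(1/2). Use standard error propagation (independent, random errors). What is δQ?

348

Let u = p − d = 431. δu = √(δp² + δd²) = √(2930 + 3.34) = 54.2, so δu/u = 0.126.
Q is then a monomial in u, q:
δQ/Q = √((δu/u)² + (½·δq/q)²) = √(0.0158 + 7.23e-05) = 0.126
Q = 2760, so δQ = 0.126 × 2760 = 348.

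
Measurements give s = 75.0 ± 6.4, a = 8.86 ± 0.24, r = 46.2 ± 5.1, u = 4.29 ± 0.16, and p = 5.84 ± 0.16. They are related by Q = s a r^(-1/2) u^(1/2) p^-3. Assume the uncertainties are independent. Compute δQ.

0.137

Since Q is a product/quotient, work with relative uncertainties:
  (1·δs/s)² = (1×0.0853)² = 0.00728;  (1·δa/a)² = (1×0.0271)² = 0.000734;  (−½·δr/r)² = (-0.5×0.110)² = 0.00305;  (½·δu/u)² = (0.5×0.0373)² = 0.000348;  (-3·δp/p)² = (-3×0.0274)² = 0.00676
δQ/Q = √(0.0182) = 0.135
Q = 1.02, so δQ = 0.135 × 1.02 = 0.137.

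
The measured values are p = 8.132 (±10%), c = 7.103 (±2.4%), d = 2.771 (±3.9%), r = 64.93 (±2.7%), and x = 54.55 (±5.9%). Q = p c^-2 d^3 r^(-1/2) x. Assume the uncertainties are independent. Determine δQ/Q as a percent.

17.2%

For a monomial Q ∝ p, c^-2, d^3, r^(-1/2), x, fractional errors add in quadrature:
  (1·δp/p)² = (1×0.100)² = 0.0100;  (-2·δc/c)² = (-2×0.0240)² = 0.00230;  (3·δd/d)² = (3×0.0390)² = 0.0137;  (−½·δr/r)² = (-0.5×0.0270)² = 0.000182;  (1·δx/x)² = (1×0.0590)² = 0.00348
δQ/Q = √(0.0297) = 0.172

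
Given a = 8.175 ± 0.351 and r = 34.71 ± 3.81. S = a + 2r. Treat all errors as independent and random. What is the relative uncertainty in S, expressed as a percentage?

Each term contributes (cᵢ δxᵢ)² to (δS)²:
  (δa)² = 0.123;  (2·δr)² = 58.1
δS = √(58.2) = 7.63
S = 77.59, so δS/S = 7.63/77.59 = 0.0983.

9.83%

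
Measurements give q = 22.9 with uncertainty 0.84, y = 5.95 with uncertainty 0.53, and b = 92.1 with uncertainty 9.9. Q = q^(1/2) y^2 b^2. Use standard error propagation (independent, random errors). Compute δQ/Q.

0.280

For a monomial Q ∝ q^(1/2), y^2, b^2, fractional errors add in quadrature:
  (½·δq/q)² = (0.5×0.0367)² = 0.000336;  (2·δy/y)² = (2×0.0891)² = 0.0317;  (2·δb/b)² = (2×0.107)² = 0.0462
δQ/Q = √(0.0783) = 0.280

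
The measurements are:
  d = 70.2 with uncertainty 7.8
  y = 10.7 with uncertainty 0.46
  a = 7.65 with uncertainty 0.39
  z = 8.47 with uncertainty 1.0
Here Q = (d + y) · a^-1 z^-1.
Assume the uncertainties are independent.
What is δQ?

0.201

Let u = d + y = 80.9. δu = √(δd² + δy²) = √(60.8 + 0.212) = 7.81, so δu/u = 0.0966.
Q is then a monomial in u, a, z:
δQ/Q = √((δu/u)² + (-1·δa/a)² + (-1·δz/z)²) = √(0.00933 + 0.00260 + 0.0139) = 0.161
Q = 1.25, so δQ = 0.161 × 1.25 = 0.201.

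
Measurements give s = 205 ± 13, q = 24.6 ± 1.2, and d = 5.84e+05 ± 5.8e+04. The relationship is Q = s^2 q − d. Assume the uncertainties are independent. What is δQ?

Let p = s^2·q = 1.03e+06. δp/p = √((2·δs/s)² + (1·δq/q)²) = √(0.0161 + 0.00238) = 0.136, so δp = 1.4e+05.
Q = p − d: δQ = √(δp² + δd²) = √(1.97e+10 + 3.36e+09) = 1.52e+05

1.52e+05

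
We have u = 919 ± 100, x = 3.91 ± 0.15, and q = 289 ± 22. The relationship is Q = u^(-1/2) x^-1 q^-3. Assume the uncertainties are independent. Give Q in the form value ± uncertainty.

(3.50 ± 0.831) × 10^-10

Products/powers → add relative errors in quadrature, weighted by exponent:
  (−½·δu/u)² = (-0.5×0.109)² = 0.00296;  (-1·δx/x)² = (-1×0.0384)² = 0.00147;  (-3·δq/q)² = (-3×0.0761)² = 0.0522
δQ/Q = √(0.0566) = 0.238
Q = 3.5e-10, so δQ = 0.238 × 3.5e-10 = 8.31e-11.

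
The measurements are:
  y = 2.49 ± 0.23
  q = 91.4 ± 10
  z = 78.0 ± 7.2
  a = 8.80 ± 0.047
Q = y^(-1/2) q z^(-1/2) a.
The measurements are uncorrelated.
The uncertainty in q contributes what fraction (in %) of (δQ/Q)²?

73.6%

(δQ/Q)² = (−½·δy/y)² + (1·δq/q)² + (−½·δz/z)² + (1·δa/a)²
  y term: (-0.5×0.0924)² = 0.00213
  q term: (1×0.109)² = 0.0120
  z term: (-0.5×0.0923)² = 0.00213
  a term: (1×0.00534)² = 2.85e-05
Total = 0.0163. Share from q = 0.0120/0.0163 = 0.736.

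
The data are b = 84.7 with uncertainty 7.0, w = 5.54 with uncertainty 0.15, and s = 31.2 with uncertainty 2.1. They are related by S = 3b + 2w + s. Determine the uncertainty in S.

21.1

Sums and differences: (δS)² = Σ (cᵢ δxᵢ)².
  (3·δb)² = 441;  (2·δw)² = 0.0900;  (δs)² = 4.41
δS = √(446) = 21.1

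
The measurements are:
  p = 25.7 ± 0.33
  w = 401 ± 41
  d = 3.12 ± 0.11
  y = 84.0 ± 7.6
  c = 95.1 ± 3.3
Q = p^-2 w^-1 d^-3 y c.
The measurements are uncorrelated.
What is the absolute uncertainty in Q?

0.000177

Since Q is a product/quotient, work with relative uncertainties:
  (-2·δp/p)² = (-2×0.0128)² = 0.000660;  (-1·δw/w)² = (-1×0.102)² = 0.0105;  (-3·δd/d)² = (-3×0.0353)² = 0.0112;  (1·δy/y)² = (1×0.0905)² = 0.00819;  (1·δc/c)² = (1×0.0347)² = 0.00120
δQ/Q = √(0.0317) = 0.178
Q = 0.000993, so δQ = 0.178 × 0.000993 = 0.000177.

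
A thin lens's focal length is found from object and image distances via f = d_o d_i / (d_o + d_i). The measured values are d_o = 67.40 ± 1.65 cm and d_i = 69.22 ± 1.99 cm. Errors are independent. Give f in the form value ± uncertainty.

∂f/∂d_o = (d_i/(d_o+d_i))² = 0.257;  ∂f/∂d_i = (d_o/(d_o+d_i))² = 0.243
δf = √((∂f/∂d_o · δd_o)² + (∂f/∂d_i · δd_i)²) = √(0.179 + 0.235) = 0.643 cm
f = 34.15 cm.

34.15 ± 0.643 cm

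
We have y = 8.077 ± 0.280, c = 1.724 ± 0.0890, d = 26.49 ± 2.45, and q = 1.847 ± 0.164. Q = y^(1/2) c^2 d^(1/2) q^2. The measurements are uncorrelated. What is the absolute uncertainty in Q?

31.3

Since Q is a product/quotient, work with relative uncertainties:
  (½·δy/y)² = (0.5×0.0347)² = 0.000300;  (2·δc/c)² = (2×0.0516)² = 0.0107;  (½·δd/d)² = (0.5×0.0925)² = 0.00214;  (2·δq/q)² = (2×0.0888)² = 0.0315
δQ/Q = √(0.0446) = 0.211
Q = 148.3, so δQ = 0.211 × 148.3 = 31.3.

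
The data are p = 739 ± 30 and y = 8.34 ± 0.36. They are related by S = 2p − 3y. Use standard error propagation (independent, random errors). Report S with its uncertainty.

Sums and differences: (δS)² = Σ (cᵢ δxᵢ)².
  (2·δp)² = 3600;  (3·δy)² = 1.17
δS = √(3600) = 60.0
S = 1450.

1450 ± 60.0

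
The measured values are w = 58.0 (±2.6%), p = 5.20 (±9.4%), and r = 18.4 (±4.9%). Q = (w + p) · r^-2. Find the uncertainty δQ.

0.0189

Let u = w + p = 63.2. δu = √(δw² + δp²) = √(2.27 + 0.239) = 1.59, so δu/u = 0.0251.
Q is then a monomial in u, r:
δQ/Q = √((δu/u)² + (-2·δr/r)²) = √(0.000629 + 0.00960) = 0.101
Q = 0.187, so δQ = 0.101 × 0.187 = 0.0189.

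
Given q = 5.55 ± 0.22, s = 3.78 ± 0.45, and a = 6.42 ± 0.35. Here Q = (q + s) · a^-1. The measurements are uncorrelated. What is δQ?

Let u = q + s = 9.33. δu = √(δq² + δs²) = √(0.0484 + 0.203) = 0.501, so δu/u = 0.0537.
Q is then a monomial in u, a:
δQ/Q = √((δu/u)² + (-1·δa/a)²) = √(0.00288 + 0.00297) = 0.0765
Q = 1.45, so δQ = 0.0765 × 1.45 = 0.111.

0.111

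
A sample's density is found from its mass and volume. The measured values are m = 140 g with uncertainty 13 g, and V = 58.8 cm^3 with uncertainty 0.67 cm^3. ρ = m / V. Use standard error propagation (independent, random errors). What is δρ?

0.223 g/cm^3

Each factor contributes (exponent × relative error)² to (δρ/ρ)²:
  (1·δm/m)² = (1×0.0929)² = 0.00862;  (-1·δV/V)² = (-1×0.0114)² = 0.000130
δρ/ρ = √(0.00875) = 0.0936
ρ = 2.38 g/cm^3, so δρ = 0.0936 × 2.38 = 0.223 g/cm^3.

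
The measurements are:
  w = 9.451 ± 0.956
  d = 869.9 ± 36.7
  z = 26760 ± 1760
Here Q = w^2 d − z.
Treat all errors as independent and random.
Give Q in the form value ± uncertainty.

Let p = w^2·d = 77700. δp/p = √((2·δw/w)² + (1·δd/d)²) = √(0.0409 + 0.00178) = 0.207, so δp = 16100.
Q = p − z: δQ = √(δp² + δz²) = √(2.58e+08 + 3.1e+06) = 16200
Q = 50940.

50940 ± 16200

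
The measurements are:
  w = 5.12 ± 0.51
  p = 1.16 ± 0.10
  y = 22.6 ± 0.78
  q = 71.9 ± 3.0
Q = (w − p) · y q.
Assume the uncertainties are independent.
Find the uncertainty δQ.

914

Let u = w − p = 3.96. δu = √(δw² + δp²) = √(0.260 + 0.0100) = 0.520, so δu/u = 0.131.
Q is then a monomial in u, y, q:
δQ/Q = √((δu/u)² + (1·δy/y)² + (1·δq/q)²) = √(0.0172 + 0.00119 + 0.00174) = 0.142
Q = 6430, so δQ = 0.142 × 6430 = 914.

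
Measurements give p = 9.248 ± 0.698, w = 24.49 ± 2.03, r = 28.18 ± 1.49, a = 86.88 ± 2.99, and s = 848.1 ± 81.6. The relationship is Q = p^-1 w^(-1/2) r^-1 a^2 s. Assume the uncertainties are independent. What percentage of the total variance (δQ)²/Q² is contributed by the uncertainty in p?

23.5%

(δQ/Q)² = (-1·δp/p)² + (−½·δw/w)² + (-1·δr/r)² + (2·δa/a)² + (1·δs/s)²
  p term: (-1×0.0755)² = 0.00570
  w term: (-0.5×0.0829)² = 0.00172
  r term: (-1×0.0529)² = 0.00280
  a term: (2×0.0344)² = 0.00474
  s term: (1×0.0962)² = 0.00926
Total = 0.0242. Share from p = 0.00570/0.0242 = 0.235.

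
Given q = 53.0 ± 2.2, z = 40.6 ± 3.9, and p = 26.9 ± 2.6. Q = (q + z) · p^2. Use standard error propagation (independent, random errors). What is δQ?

Let u = q + z = 93.6. δu = √(δq² + δz²) = √(4.84 + 15.2) = 4.48, so δu/u = 0.0478.
Q is then a monomial in u, p:
δQ/Q = √((δu/u)² + (2·δp/p)²) = √(0.00229 + 0.0374) = 0.199
Q = 67700, so δQ = 0.199 × 67700 = 13500.

13500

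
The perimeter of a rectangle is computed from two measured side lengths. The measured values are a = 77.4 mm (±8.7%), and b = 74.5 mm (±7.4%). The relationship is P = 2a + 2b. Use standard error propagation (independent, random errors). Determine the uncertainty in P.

Sums and differences: (δP)² = Σ (cᵢ δxᵢ)².
  (2·δa)² = 181;  (2·δb)² = 122
δP = √(303) = 17.4 mm

17.4 mm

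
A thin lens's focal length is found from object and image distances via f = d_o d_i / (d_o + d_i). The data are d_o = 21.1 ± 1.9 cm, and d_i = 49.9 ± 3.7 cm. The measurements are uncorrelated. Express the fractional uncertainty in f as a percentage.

6.70%

∂f/∂d_o = (d_i/(d_o+d_i))² = 0.494;  ∂f/∂d_i = (d_o/(d_o+d_i))² = 0.0883
δf = √((∂f/∂d_o · δd_o)² + (∂f/∂d_i · δd_i)²) = √(0.881 + 0.107) = 0.994 cm
f = 14.8 cm, so δf/f = 0.994/14.8 = 0.0670.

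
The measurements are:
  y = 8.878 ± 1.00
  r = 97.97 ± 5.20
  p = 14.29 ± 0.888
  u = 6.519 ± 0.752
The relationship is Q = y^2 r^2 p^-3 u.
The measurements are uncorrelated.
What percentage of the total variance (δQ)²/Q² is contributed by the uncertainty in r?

(δQ/Q)² = (2·δy/y)² + (2·δr/r)² + (-3·δp/p)² + (1·δu/u)²
  y term: (2×0.113)² = 0.0507
  r term: (2×0.0531)² = 0.0113
  p term: (-3×0.0621)² = 0.0348
  u term: (1×0.115)² = 0.0133
Total = 0.110. Share from r = 0.0113/0.110 = 0.102.

10.2%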